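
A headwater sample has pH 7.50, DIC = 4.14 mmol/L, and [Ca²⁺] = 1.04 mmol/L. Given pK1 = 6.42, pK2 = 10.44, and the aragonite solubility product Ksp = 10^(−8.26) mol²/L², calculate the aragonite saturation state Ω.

Ω = 0.830

α₂ = 1 / (1 + [H⁺]/K2 + [H⁺]²/(K1K2)) = 1 / (1 + 10^+2.94 + 10^+1.86)
   = 1 / (1 + 870.96 + 72.444) = 1/944.41 = 0.001059
[CO3²⁻] = α₂ × DIC = 0.001059 × 4.14 = 0.004384 mmol/L = 4.384 μmol/L
Ksp = 10^(−8.26) = 5.495×10^-9
Ω = [Ca²⁺][CO3²⁻]/Ksp = (1.04×10^-3)(4.384×10^-6) / 5.495×10^-9 = 0.830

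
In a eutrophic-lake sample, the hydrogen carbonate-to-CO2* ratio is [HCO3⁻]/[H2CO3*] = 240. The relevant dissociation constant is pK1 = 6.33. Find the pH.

From K1 = [H⁺][HCO3⁻]/[H2CO3*]:  pH = pK1 + log₁₀([HCO3⁻]/[H2CO3*])
log₁₀(240) = +2.380
pH = 6.33 + (+2.380) = 8.71

pH = 8.71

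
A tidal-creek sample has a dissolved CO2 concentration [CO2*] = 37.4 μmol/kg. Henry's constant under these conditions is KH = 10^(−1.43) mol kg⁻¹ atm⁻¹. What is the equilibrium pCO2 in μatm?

KH = 10^(−1.43) = 3.715×10^-2 mol kg⁻¹ atm⁻¹
pCO2 = [CO2*]/KH = 37.4×10^-6 / 3.715×10^-2 = 1.01×10^-3 atm = 1010 μatm

pCO2 = 1010 μatm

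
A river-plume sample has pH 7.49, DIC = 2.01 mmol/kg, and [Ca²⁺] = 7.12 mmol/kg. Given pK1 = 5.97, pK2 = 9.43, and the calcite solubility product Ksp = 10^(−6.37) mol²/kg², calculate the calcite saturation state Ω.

α₂ = 1 / (1 + [H⁺]/K2 + [H⁺]²/(K1K2)) = 1 / (1 + 10^+1.94 + 10^+0.42)
   = 1 / (1 + 87.096 + 2.6303) = 1/90.727 = 0.01102
[CO3²⁻] = α₂ × DIC = 0.01102 × 2.01 = 0.02215 mmol/kg
Ksp = 10^(−6.37) = 4.266×10^-7
Ω = [Ca²⁺][CO3²⁻]/Ksp = (7.12×10^-3)(2.215×10^-5) / 4.266×10^-7 = 0.370

Ω = 0.370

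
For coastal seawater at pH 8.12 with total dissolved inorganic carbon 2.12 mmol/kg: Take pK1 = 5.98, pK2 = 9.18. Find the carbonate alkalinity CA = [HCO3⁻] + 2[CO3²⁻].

CA = [HCO3⁻] + 2[CO3²⁻] = (α₁ + 2α₂)·DIC
At pH 8.12: [H⁺]/K1 = 10^-2.14 = 0.0072444, K2/[H⁺] = 10^-1.06 = 0.087096
α₁ = 1/(1 + 0.0072444 + 0.087096) = 1/1.0943 = 0.9138; α₂ = α₁·K2/[H⁺] = 0.07959
α₁ + 2α₂ = 1.0730
CA = 1.0730 × 2.12 = 2.27 mmol/kg

CA = 2.27 mmol/kg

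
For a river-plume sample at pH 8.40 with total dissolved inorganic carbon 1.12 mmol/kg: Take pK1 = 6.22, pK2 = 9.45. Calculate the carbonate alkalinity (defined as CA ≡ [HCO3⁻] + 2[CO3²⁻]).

CA = [HCO3⁻] + 2[CO3²⁻] = (α₁ + 2α₂)·DIC
At pH 8.40: [H⁺]/K1 = 10^-2.18 = 0.0066069, K2/[H⁺] = 10^-1.05 = 0.089125
α₁ = 1/(1 + 0.0066069 + 0.089125) = 1/1.0957 = 0.9126; α₂ = α₁·K2/[H⁺] = 0.08134
α₁ + 2α₂ = 1.0753
CA = 1.0753 × 1.12 = 1.20 mmol/kg

CA = 1.20 mmol/kg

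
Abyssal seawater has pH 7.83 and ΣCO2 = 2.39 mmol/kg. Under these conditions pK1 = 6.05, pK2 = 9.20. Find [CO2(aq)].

[CO2*] = 0.0374 mmol/kg

α₀ = 1 / (1 + K1/[H⁺] + K1K2/[H⁺]²) = 1 / (1 + 10^+1.78 + 10^+0.41)
   = 1 / (1 + 60.256 + 2.5704) = 1/63.826 = 0.01567
[CO2*] = α₀ × DIC = 0.01567 × 2.39 = 0.0374 mmol/kg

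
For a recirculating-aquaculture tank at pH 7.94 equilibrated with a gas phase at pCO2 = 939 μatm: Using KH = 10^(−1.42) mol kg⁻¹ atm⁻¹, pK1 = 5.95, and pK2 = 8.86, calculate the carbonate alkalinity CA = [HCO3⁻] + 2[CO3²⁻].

[CO2*] = KH · pCO2 = 10^(−1.42) × 939×10^-6 = 3.570×10^-5 mol/kg
α₀ = 1/(1 + K1/[H⁺] + K1K2/[H⁺]²) = 1/(1 + 10^+1.99 + 10^+1.07) = 0.009052
DIC = [CO2*]/α₀ = 3.570×10^-5 / 0.009052 = 3.944 mmol/kg
CA = (α₁ + 2α₂)·DIC = (0.8846 + 2×0.1064) × 3.944 = 4.33 mmol/kg

CA = 4.33 mmol/kg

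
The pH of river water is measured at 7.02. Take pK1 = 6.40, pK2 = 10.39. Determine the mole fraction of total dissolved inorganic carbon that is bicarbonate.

α₁ = 0.806

α₁ = 1 / (1 + [H⁺]/K1 + K2/[H⁺]) = 1 / (1 + 10^-0.62 + 10^-3.37)
   = 1 / (1 + 0.23988 + 0.00042658) = 1/1.2403 = 0.8063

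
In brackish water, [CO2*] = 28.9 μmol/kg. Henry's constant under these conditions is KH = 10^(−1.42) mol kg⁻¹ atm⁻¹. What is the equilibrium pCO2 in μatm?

pCO2 = 760 μatm

KH = 10^(−1.42) = 3.802×10^-2 mol kg⁻¹ atm⁻¹
pCO2 = [CO2*]/KH = 28.9×10^-6 / 3.802×10^-2 = 7.60×10^-4 atm = 760 μatm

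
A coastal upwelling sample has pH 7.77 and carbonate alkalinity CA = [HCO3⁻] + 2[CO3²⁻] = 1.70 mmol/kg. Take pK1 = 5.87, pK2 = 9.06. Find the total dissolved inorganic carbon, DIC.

CA = [HCO3⁻] + 2[CO3²⁻] = (α₁ + 2α₂)·DIC
At pH 7.77: [H⁺]/K1 = 10^-1.90 = 0.012589, K2/[H⁺] = 10^-1.29 = 0.051286
α₁ = 1/(1 + 0.012589 + 0.051286) = 1/1.0639 = 0.9400; α₂ = α₁·K2/[H⁺] = 0.04821
α₁ + 2α₂ = 1.0364
DIC = CA / (α₁ + 2α₂) = 1.70 / 1.0364 = 1.64 mmol/kg

DIC = 1.64 mmol/kg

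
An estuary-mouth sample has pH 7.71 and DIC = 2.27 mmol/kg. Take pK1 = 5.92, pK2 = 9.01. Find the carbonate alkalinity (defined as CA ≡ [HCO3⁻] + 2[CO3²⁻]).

CA = 2.34 mmol/kg

CA = [HCO3⁻] + 2[CO3²⁻] = (α₁ + 2α₂)·DIC
At pH 7.71: [H⁺]/K1 = 10^-1.79 = 0.016218, K2/[H⁺] = 10^-1.30 = 0.050119
α₁ = 1/(1 + 0.016218 + 0.050119) = 1/1.0663 = 0.9378; α₂ = α₁·K2/[H⁺] = 0.04700
α₁ + 2α₂ = 1.0318
CA = 1.0318 × 2.27 = 2.34 mmol/kg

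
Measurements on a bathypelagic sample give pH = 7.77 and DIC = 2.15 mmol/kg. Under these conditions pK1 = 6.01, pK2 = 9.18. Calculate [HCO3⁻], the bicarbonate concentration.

α₁ = 1 / (1 + [H⁺]/K1 + K2/[H⁺]) = 1 / (1 + 10^-1.76 + 10^-1.41)
   = 1 / (1 + 0.017378 + 0.038905) = 1/1.0563 = 0.9467
[HCO3⁻] = α₁ × DIC = 0.9467 × 2.15 = 2.04 mmol/kg

[HCO3⁻] = 2.04 mmol/kg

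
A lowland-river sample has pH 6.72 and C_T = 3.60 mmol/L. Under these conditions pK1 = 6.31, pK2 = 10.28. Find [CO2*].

[CO2*] = 1.01 mmol/L

α₀ = 1 / (1 + K1/[H⁺] + K1K2/[H⁺]²) = 1 / (1 + 10^+0.41 + 10^-3.15)
   = 1 / (1 + 2.5704 + 0.00070795) = 1/3.5711 = 0.2800
[CO2*] = α₀ × DIC = 0.2800 × 3.60 = 1.01 mmol/L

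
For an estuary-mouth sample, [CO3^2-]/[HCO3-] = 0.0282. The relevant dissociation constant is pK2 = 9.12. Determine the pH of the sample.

From K2 = [H⁺][CO3^2-]/[HCO3-]:  pH = pK2 + log₁₀([CO3^2-]/[HCO3-])
log₁₀(0.0282) = -1.550
pH = 9.12 + (-1.550) = 7.57

pH = 7.57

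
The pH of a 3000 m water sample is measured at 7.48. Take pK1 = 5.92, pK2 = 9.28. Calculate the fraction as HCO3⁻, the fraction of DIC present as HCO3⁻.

α₁ = 0.958

α₁ = 1 / (1 + [H⁺]/K1 + K2/[H⁺]) = 1 / (1 + 10^-1.56 + 10^-1.80)
   = 1 / (1 + 0.027542 + 0.015849) = 1/1.0434 = 0.9584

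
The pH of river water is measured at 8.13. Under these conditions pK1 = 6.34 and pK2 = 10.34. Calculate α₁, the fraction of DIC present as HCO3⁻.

α₁ = 0.978

α₁ = 1 / (1 + [H⁺]/K1 + K2/[H⁺]) = 1 / (1 + 10^-1.79 + 10^-2.21)
   = 1 / (1 + 0.016218 + 0.0061660) = 1/1.0224 = 0.9781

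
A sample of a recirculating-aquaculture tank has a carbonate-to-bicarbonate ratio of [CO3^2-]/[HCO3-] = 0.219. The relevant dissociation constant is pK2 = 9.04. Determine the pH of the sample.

pH = 8.38

From K2 = [H⁺][CO3^2-]/[HCO3-]:  pH = pK2 + log₁₀([CO3^2-]/[HCO3-])
log₁₀(0.219) = -0.660
pH = 9.04 + (-0.660) = 8.38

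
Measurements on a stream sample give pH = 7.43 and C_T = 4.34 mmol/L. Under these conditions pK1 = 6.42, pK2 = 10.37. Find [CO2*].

[CO2*] = 0.386 mmol/L

α₀ = 1 / (1 + K1/[H⁺] + K1K2/[H⁺]²) = 1 / (1 + 10^+1.01 + 10^-1.93)
   = 1 / (1 + 10.233 + 0.011749) = 1/11.245 = 0.08893
[CO2*] = α₀ × DIC = 0.08893 × 4.34 = 0.386 mmol/L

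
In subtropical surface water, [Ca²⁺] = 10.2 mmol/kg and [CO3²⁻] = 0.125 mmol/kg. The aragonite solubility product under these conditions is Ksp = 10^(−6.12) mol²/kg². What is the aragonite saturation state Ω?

Ksp = 10^(−6.12) = 7.586×10^-7
Ω = [Ca²⁺][CO3²⁻]/Ksp = (10.2×10^-3)(0.125×10^-3) / 7.586×10^-7 = 1.68

Ω = 1.68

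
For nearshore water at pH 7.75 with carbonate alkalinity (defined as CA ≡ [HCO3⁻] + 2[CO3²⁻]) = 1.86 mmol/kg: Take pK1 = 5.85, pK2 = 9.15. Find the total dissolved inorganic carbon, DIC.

CA = [HCO3⁻] + 2[CO3²⁻] = (α₁ + 2α₂)·DIC
At pH 7.75: [H⁺]/K1 = 10^-1.90 = 0.012589, K2/[H⁺] = 10^-1.40 = 0.039811
α₁ = 1/(1 + 0.012589 + 0.039811) = 1/1.0524 = 0.9502; α₂ = α₁·K2/[H⁺] = 0.03783
α₁ + 2α₂ = 1.0259
DIC = CA / (α₁ + 2α₂) = 1.86 / 1.0259 = 1.81 mmol/kg

DIC = 1.81 mmol/kg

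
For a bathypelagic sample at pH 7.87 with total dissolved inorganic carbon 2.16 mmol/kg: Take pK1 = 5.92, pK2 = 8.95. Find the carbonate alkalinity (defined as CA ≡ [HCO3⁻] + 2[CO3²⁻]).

CA = 2.30 mmol/kg

CA = [HCO3⁻] + 2[CO3²⁻] = (α₁ + 2α₂)·DIC
At pH 7.87: [H⁺]/K1 = 10^-1.95 = 0.011220, K2/[H⁺] = 10^-1.08 = 0.083176
α₁ = 1/(1 + 0.011220 + 0.083176) = 1/1.0944 = 0.9137; α₂ = α₁·K2/[H⁺] = 0.07600
α₁ + 2α₂ = 1.0657
CA = 1.0657 × 2.16 = 2.30 mmol/kg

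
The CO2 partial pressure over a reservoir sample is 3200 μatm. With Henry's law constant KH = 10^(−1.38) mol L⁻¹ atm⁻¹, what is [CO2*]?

[CO2*] = 133 μmol/L

KH = 10^(−1.38) = 4.169×10^-2 mol L⁻¹ atm⁻¹
[CO2*] = KH · pCO2 = 4.169×10^-2 × 3200×10^-6 atm = 1.33×10^-4 mol/L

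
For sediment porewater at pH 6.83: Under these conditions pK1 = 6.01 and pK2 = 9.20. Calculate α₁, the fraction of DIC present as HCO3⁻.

α₁ = 1 / (1 + [H⁺]/K1 + K2/[H⁺]) = 1 / (1 + 10^-0.82 + 10^-2.37)
   = 1 / (1 + 0.15136 + 0.0042658) = 1/1.1556 = 0.8653

α₁ = 0.865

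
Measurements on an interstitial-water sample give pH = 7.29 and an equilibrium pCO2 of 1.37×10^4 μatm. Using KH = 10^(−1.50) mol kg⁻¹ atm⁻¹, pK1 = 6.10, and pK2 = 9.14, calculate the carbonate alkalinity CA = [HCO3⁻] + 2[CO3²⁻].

[CO2*] = KH · pCO2 = 10^(−1.50) × 1.37×10^4×10^-6 = 4.332×10^-4 mol/kg
α₀ = 1/(1 + K1/[H⁺] + K1K2/[H⁺]²) = 1/(1 + 10^+1.19 + 10^-0.66) = 0.05986
DIC = [CO2*]/α₀ = 4.332×10^-4 / 0.05986 = 7.238 mmol/kg
CA = (α₁ + 2α₂)·DIC = (0.9270 + 2×0.01309) × 7.238 = 6.90 mmol/kg

CA = 6.90 mmol/kg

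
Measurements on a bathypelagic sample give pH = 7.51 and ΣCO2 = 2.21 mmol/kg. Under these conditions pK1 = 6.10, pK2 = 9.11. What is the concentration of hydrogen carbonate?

[HCO3⁻] = 2.08 mmol/kg

α₁ = 1 / (1 + [H⁺]/K1 + K2/[H⁺]) = 1 / (1 + 10^-1.41 + 10^-1.60)
   = 1 / (1 + 0.038905 + 0.025119) = 1/1.0640 = 0.9398
[HCO3⁻] = α₁ × DIC = 0.9398 × 2.21 = 2.08 mmol/kg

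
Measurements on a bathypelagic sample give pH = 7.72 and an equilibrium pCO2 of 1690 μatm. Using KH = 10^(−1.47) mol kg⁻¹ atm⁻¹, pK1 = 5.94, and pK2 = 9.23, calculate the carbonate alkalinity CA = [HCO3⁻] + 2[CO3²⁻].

CA = 3.66 mmol/kg

[CO2*] = KH · pCO2 = 10^(−1.47) × 1690×10^-6 = 5.726×10^-5 mol/kg
α₀ = 1/(1 + K1/[H⁺] + K1K2/[H⁺]²) = 1/(1 + 10^+1.78 + 10^+0.27) = 0.01584
DIC = [CO2*]/α₀ = 5.726×10^-5 / 0.01584 = 3.614 mmol/kg
CA = (α₁ + 2α₂)·DIC = (0.9547 + 2×0.02950) × 3.614 = 3.66 mmol/kg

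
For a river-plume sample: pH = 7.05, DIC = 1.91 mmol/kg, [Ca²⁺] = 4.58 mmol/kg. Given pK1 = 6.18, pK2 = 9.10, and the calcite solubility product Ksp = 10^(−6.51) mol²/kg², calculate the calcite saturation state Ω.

α₂ = 1 / (1 + [H⁺]/K2 + [H⁺]²/(K1K2)) = 1 / (1 + 10^+2.05 + 10^+1.18)
   = 1 / (1 + 112.20 + 15.136) = 1/128.34 = 0.007792
[CO3²⁻] = α₂ × DIC = 0.007792 × 1.91 = 0.01488 mmol/kg = 14.88 μmol/kg
Ksp = 10^(−6.51) = 3.090×10^-7
Ω = [Ca²⁺][CO3²⁻]/Ksp = (4.58×10^-3)(1.488×10^-5) / 3.090×10^-7 = 0.221

Ω = 0.221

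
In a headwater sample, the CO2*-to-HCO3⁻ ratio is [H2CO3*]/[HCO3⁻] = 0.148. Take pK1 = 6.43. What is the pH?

From K1 = [H⁺][HCO3⁻]/[H2CO3*]:  pH = pK1 − log₁₀([H2CO3*]/[HCO3⁻])
log₁₀(0.148) = -0.830
pH = 6.43 − (-0.830) = 7.26

pH = 7.26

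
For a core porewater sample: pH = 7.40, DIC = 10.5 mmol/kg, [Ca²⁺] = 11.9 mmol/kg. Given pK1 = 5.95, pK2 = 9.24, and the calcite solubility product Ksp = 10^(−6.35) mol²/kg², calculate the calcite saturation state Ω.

Ω = 3.85

α₂ = 1 / (1 + [H⁺]/K2 + [H⁺]²/(K1K2)) = 1 / (1 + 10^+1.84 + 10^+0.39)
   = 1 / (1 + 69.183 + 2.4547) = 1/72.638 = 0.01377
[CO3²⁻] = α₂ × DIC = 0.01377 × 10.5 = 0.1446 mmol/kg
Ksp = 10^(−6.35) = 4.467×10^-7
Ω = [Ca²⁺][CO3²⁻]/Ksp = (11.9×10^-3)(1.446×10^-4) / 4.467×10^-7 = 3.85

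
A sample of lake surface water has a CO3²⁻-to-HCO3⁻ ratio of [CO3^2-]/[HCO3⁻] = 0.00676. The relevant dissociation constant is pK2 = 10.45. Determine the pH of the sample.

From K2 = [H⁺][CO3^2-]/[HCO3⁻]:  pH = pK2 + log₁₀([CO3^2-]/[HCO3⁻])
log₁₀(0.00676) = -2.170
pH = 10.45 + (-2.170) = 8.28

pH = 8.28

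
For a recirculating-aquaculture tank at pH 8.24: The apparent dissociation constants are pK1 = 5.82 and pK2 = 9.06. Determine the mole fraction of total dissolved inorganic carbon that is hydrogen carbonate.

α₁ = 1 / (1 + [H⁺]/K1 + K2/[H⁺]) = 1 / (1 + 10^-2.42 + 10^-0.82)
   = 1 / (1 + 0.0038019 + 0.15136) = 1/1.1552 = 0.8657

α₁ = 0.866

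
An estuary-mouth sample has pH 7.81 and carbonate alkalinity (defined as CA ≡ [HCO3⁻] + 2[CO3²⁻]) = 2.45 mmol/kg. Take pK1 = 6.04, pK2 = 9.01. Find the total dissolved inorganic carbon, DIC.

DIC = 2.35 mmol/kg

CA = [HCO3⁻] + 2[CO3²⁻] = (α₁ + 2α₂)·DIC
At pH 7.81: [H⁺]/K1 = 10^-1.77 = 0.016982, K2/[H⁺] = 10^-1.20 = 0.063096
α₁ = 1/(1 + 0.016982 + 0.063096) = 1/1.0801 = 0.9259; α₂ = α₁·K2/[H⁺] = 0.05842
α₁ + 2α₂ = 1.0427
DIC = CA / (α₁ + 2α₂) = 2.45 / 1.0427 = 2.35 mmol/kg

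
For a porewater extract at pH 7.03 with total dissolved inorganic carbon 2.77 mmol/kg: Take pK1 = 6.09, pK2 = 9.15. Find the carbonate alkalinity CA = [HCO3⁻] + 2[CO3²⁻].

CA = [HCO3⁻] + 2[CO3²⁻] = (α₁ + 2α₂)·DIC
At pH 7.03: [H⁺]/K1 = 10^-0.94 = 0.11482, K2/[H⁺] = 10^-2.12 = 0.0075858
α₁ = 1/(1 + 0.11482 + 0.0075858) = 1/1.1224 = 0.8909; α₂ = α₁·K2/[H⁺] = 0.006759
α₁ + 2α₂ = 0.9045
CA = 0.9045 × 2.77 = 2.51 mmol/kg

CA = 2.51 mmol/kg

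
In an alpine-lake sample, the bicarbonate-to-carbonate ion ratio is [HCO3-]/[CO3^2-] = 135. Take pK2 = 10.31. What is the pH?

From K2 = [H⁺][CO3^2-]/[HCO3-]:  pH = pK2 − log₁₀([HCO3-]/[CO3^2-])
log₁₀(135) = +2.130
pH = 10.31 − (+2.130) = 8.18

pH = 8.18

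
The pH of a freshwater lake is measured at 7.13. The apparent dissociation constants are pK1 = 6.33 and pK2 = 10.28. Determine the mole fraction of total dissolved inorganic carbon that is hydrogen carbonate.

α₁ = 0.863

α₁ = 1 / (1 + [H⁺]/K1 + K2/[H⁺]) = 1 / (1 + 10^-0.80 + 10^-3.15)
   = 1 / (1 + 0.15849 + 0.00070795) = 1/1.1592 = 0.8627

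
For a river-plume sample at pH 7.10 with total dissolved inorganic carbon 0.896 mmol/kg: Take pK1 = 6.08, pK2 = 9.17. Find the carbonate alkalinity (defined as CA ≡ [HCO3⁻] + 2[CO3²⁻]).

CA = 0.825 mmol/kg

CA = [HCO3⁻] + 2[CO3²⁻] = (α₁ + 2α₂)·DIC
At pH 7.10: [H⁺]/K1 = 10^-1.02 = 0.095499, K2/[H⁺] = 10^-2.07 = 0.0085114
α₁ = 1/(1 + 0.095499 + 0.0085114) = 1/1.1040 = 0.9058; α₂ = α₁·K2/[H⁺] = 0.007710
α₁ + 2α₂ = 0.9212
CA = 0.9212 × 0.896 = 0.825 mmol/kg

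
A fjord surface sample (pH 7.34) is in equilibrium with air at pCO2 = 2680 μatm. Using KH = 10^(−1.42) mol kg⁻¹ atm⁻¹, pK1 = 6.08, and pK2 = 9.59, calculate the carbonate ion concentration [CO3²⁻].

[CO2*] = KH · pCO2 = 10^(−1.42) × 2680×10^-6 = 1.019×10^-4 mol/kg
α₀ = 1/(1 + K1/[H⁺] + K1K2/[H⁺]²) = 1/(1 + 10^+1.26 + 10^-0.99) = 0.05182
DIC = [CO2*]/α₀ = 1.019×10^-4 / 0.05182 = 1.966 mmol/kg
[CO3²⁻] = α₂·DIC; α₂ = 0.005302, so [CO3²⁻] = 0.005302 × 1.966 = 0.0104 mmol/kg = 10.4 μmol/kg

[CO3²⁻] = 10.4 μmol/kg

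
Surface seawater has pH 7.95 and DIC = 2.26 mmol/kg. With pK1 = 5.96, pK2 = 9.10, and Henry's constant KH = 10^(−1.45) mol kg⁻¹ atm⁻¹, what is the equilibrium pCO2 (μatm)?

pCO2 = 603 μatm

α₀ = 1 / (1 + K1/[H⁺] + K1K2/[H⁺]²) = 1 / (1 + 10^+1.99 + 10^+0.84)
   = 1 / (1 + 97.724 + 6.9183) = 1/105.64 = 0.009466
[CO2*] = α₀ × DIC = 0.009466 × 2.26 = 0.02139 mmol/kg
pCO2 = [CO2*]/KH = 2.139×10^-5 / 3.548×10^-2 = 603 μatm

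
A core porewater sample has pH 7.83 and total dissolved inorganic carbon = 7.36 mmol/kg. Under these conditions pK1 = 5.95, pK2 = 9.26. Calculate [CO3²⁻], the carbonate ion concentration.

α₂ = 1 / (1 + [H⁺]/K2 + [H⁺]²/(K1K2)) = 1 / (1 + 10^+1.43 + 10^-0.45)
   = 1 / (1 + 26.915 + 0.35481) = 1/28.270 = 0.03537
[CO3²⁻] = α₂ × DIC = 0.03537 × 7.36 = 0.260 mmol/kg

[CO3²⁻] = 0.260 mmol/kg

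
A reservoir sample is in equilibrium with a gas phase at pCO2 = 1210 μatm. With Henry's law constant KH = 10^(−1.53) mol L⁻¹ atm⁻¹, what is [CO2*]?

KH = 10^(−1.53) = 2.951×10^-2 mol L⁻¹ atm⁻¹
[CO2*] = KH · pCO2 = 2.951×10^-2 × 1210×10^-6 atm = 3.57×10^-5 mol/L

[CO2*] = 35.7 μmol/L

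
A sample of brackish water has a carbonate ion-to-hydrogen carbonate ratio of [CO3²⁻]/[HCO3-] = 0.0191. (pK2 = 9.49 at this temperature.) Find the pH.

From K2 = [H⁺][CO3²⁻]/[HCO3-]:  pH = pK2 + log₁₀([CO3²⁻]/[HCO3-])
log₁₀(0.0191) = -1.719
pH = 9.49 + (-1.719) = 7.77

pH = 7.77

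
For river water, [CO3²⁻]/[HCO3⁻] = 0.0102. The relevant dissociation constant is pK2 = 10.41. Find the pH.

From K2 = [H⁺][CO3²⁻]/[HCO3⁻]:  pH = pK2 + log₁₀([CO3²⁻]/[HCO3⁻])
log₁₀(0.0102) = -1.991
pH = 10.41 + (-1.991) = 8.42

pH = 8.42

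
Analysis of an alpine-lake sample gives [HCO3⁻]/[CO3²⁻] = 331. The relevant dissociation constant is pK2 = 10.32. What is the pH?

From K2 = [H⁺][CO3²⁻]/[HCO3⁻]:  pH = pK2 − log₁₀([HCO3⁻]/[CO3²⁻])
log₁₀(331) = +2.520
pH = 10.32 − (+2.520) = 7.80

pH = 7.80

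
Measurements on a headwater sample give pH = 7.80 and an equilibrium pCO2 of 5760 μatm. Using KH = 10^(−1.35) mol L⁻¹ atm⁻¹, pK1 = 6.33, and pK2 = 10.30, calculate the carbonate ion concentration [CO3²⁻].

[CO3²⁻] = 0.0240 mmol/L

[CO2*] = KH · pCO2 = 10^(−1.35) × 5760×10^-6 = 2.573×10^-4 mol/L
α₀ = 1/(1 + K1/[H⁺] + K1K2/[H⁺]²) = 1/(1 + 10^+1.47 + 10^-1.03) = 0.03267
DIC = [CO2*]/α₀ = 2.573×10^-4 / 0.03267 = 7.874 mmol/L
[CO3²⁻] = α₂·DIC; α₂ = 0.003049, so [CO3²⁻] = 0.003049 × 7.874 = 0.0240 mmol/L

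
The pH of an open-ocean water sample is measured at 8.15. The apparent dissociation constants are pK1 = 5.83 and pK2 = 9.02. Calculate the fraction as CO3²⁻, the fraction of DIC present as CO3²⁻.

α₂ = 0.118

α₂ = 1 / (1 + [H⁺]/K2 + [H⁺]²/(K1K2)) = 1 / (1 + 10^+0.87 + 10^-1.45)
   = 1 / (1 + 7.4131 + 0.035481) = 1/8.4486 = 0.1184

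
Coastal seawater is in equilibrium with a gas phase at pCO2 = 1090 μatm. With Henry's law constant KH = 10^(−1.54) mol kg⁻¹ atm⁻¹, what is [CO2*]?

KH = 10^(−1.54) = 2.884×10^-2 mol kg⁻¹ atm⁻¹
[CO2*] = KH · pCO2 = 2.884×10^-2 × 1090×10^-6 atm = 3.14×10^-5 mol/kg

[CO2*] = 31.4 μmol/kg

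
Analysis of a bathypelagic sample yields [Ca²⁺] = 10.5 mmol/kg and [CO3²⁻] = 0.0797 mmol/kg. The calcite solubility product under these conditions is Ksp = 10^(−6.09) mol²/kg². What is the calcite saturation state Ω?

Ksp = 10^(−6.09) = 8.128×10^-7
Ω = [Ca²⁺][CO3²⁻]/Ksp = (10.5×10^-3)(0.0797×10^-3) / 8.128×10^-7 = 1.03

Ω = 1.03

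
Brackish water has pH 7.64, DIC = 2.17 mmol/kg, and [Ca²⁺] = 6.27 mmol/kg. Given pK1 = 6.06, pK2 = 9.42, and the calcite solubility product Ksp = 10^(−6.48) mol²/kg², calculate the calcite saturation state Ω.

Ω = 0.654

α₂ = 1 / (1 + [H⁺]/K2 + [H⁺]²/(K1K2)) = 1 / (1 + 10^+1.78 + 10^+0.20)
   = 1 / (1 + 60.256 + 1.5849) = 1/62.841 = 0.01591
[CO3²⁻] = α₂ × DIC = 0.01591 × 2.17 = 0.03453 mmol/kg
Ksp = 10^(−6.48) = 3.311×10^-7
Ω = [Ca²⁺][CO3²⁻]/Ksp = (6.27×10^-3)(3.453×10^-5) / 3.311×10^-7 = 0.654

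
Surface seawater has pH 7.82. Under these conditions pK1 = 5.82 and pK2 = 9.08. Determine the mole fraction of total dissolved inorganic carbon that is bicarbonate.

α₁ = 1 / (1 + [H⁺]/K1 + K2/[H⁺]) = 1 / (1 + 10^-2.00 + 10^-1.26)
   = 1 / (1 + 0.010000 + 0.054954) = 1/1.0650 = 0.9390

α₁ = 0.939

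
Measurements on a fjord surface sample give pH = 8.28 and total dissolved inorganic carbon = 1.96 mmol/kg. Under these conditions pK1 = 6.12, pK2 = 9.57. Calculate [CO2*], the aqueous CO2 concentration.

[CO2*] = 12.8 μmol/kg

α₀ = 1 / (1 + K1/[H⁺] + K1K2/[H⁺]²) = 1 / (1 + 10^+2.16 + 10^+0.87)
   = 1 / (1 + 144.54 + 7.4131) = 1/152.96 = 0.006538
[CO2*] = α₀ × DIC = 0.006538 × 1.96 = 0.0128 mmol/kg = 12.8 μmol/kg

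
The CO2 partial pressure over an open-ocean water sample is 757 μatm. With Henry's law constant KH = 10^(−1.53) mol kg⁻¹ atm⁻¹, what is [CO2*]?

KH = 10^(−1.53) = 2.951×10^-2 mol kg⁻¹ atm⁻¹
[CO2*] = KH · pCO2 = 2.951×10^-2 × 757×10^-6 atm = 2.23×10^-5 mol/kg

[CO2*] = 22.3 μmol/kg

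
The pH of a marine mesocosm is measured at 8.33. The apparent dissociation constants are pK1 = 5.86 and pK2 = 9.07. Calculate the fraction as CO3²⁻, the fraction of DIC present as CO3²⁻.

α₂ = 1 / (1 + [H⁺]/K2 + [H⁺]²/(K1K2)) = 1 / (1 + 10^+0.74 + 10^-1.73)
   = 1 / (1 + 5.4954 + 0.018621) = 1/6.5140 = 0.1535

α₂ = 0.154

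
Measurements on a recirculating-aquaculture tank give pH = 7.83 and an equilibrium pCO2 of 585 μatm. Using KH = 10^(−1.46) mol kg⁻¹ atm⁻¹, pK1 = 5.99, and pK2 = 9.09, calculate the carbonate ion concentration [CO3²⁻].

[CO3²⁻] = 0.0771 mmol/kg

[CO2*] = KH · pCO2 = 10^(−1.46) × 585×10^-6 = 2.028×10^-5 mol/kg
α₀ = 1/(1 + K1/[H⁺] + K1K2/[H⁺]²) = 1/(1 + 10^+1.84 + 10^+0.58) = 0.01352
DIC = [CO2*]/α₀ = 2.028×10^-5 / 0.01352 = 1.501 mmol/kg
[CO3²⁻] = α₂·DIC; α₂ = 0.05139, so [CO3²⁻] = 0.05139 × 1.501 = 0.0771 mmol/kg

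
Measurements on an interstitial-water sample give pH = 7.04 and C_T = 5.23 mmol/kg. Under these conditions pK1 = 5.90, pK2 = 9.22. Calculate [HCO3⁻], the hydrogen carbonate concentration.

α₁ = 1 / (1 + [H⁺]/K1 + K2/[H⁺]) = 1 / (1 + 10^-1.14 + 10^-2.18)
   = 1 / (1 + 0.072444 + 0.0066069) = 1/1.0791 = 0.9267
[HCO3⁻] = α₁ × DIC = 0.9267 × 5.23 = 4.85 mmol/kg

[HCO3⁻] = 4.85 mmol/kg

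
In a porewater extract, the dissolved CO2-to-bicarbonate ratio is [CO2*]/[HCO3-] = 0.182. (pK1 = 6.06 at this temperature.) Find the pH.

From K1 = [H⁺][HCO3-]/[CO2*]:  pH = pK1 − log₁₀([CO2*]/[HCO3-])
log₁₀(0.182) = -0.740
pH = 6.06 − (-0.740) = 6.80

pH = 6.80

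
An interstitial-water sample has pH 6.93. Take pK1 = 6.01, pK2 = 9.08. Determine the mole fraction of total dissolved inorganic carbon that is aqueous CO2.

α₀ = 1 / (1 + K1/[H⁺] + K1K2/[H⁺]²) = 1 / (1 + 10^+0.92 + 10^-1.23)
   = 1 / (1 + 8.3176 + 0.058884) = 1/9.3765 = 0.1066

α₀ = 0.107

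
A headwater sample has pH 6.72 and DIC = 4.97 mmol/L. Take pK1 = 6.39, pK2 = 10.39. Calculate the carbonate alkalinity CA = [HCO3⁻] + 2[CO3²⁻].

CA = 3.39 mmol/L

CA = [HCO3⁻] + 2[CO3²⁻] = (α₁ + 2α₂)·DIC
At pH 6.72: [H⁺]/K1 = 10^-0.33 = 0.46774, K2/[H⁺] = 10^-3.67 = 0.00021380
α₁ = 1/(1 + 0.46774 + 0.00021380) = 1/1.4679 = 0.6812; α₂ = α₁·K2/[H⁺] = 0.0001456
α₁ + 2α₂ = 0.6815
CA = 0.6815 × 4.97 = 3.39 mmol/L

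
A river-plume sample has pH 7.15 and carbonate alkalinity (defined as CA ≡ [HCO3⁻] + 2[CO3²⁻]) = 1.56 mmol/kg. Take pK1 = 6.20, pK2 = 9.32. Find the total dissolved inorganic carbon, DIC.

DIC = 1.72 mmol/kg

CA = [HCO3⁻] + 2[CO3²⁻] = (α₁ + 2α₂)·DIC
At pH 7.15: [H⁺]/K1 = 10^-0.95 = 0.11220, K2/[H⁺] = 10^-2.17 = 0.0067608
α₁ = 1/(1 + 0.11220 + 0.0067608) = 1/1.1190 = 0.8937; α₂ = α₁·K2/[H⁺] = 0.006042
α₁ + 2α₂ = 0.9058
DIC = CA / (α₁ + 2α₂) = 1.56 / 0.9058 = 1.72 mmol/kg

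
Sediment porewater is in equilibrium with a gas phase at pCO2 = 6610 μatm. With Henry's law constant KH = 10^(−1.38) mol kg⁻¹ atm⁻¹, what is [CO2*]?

[CO2*] = 276 μmol/kg

KH = 10^(−1.38) = 4.169×10^-2 mol kg⁻¹ atm⁻¹
[CO2*] = KH · pCO2 = 4.169×10^-2 × 6610×10^-6 atm = 2.76×10^-4 mol/kg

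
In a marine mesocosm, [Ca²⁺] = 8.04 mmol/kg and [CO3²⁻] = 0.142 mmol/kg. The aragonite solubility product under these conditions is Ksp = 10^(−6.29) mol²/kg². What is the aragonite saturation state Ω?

Ksp = 10^(−6.29) = 5.129×10^-7
Ω = [Ca²⁺][CO3²⁻]/Ksp = (8.04×10^-3)(0.142×10^-3) / 5.129×10^-7 = 2.23

Ω = 2.23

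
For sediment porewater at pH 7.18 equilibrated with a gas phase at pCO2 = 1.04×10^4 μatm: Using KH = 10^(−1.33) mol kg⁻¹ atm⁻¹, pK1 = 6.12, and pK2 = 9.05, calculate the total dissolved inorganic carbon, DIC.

[CO2*] = KH · pCO2 = 10^(−1.33) × 1.04×10^4×10^-6 = 4.864×10^-4 mol/kg
α₀ = 1/(1 + K1/[H⁺] + K1K2/[H⁺]²) = 1/(1 + 10^+1.06 + 10^-0.81) = 0.07914
DIC = [CO2*]/α₀ = 4.864×10^-4 / 0.07914 = 6.15 mmol/kg

DIC = 6.15 mmol/kg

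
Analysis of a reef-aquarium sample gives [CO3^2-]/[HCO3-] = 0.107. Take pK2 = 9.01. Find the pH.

From K2 = [H⁺][CO3^2-]/[HCO3-]:  pH = pK2 + log₁₀([CO3^2-]/[HCO3-])
log₁₀(0.107) = -0.971
pH = 9.01 + (-0.971) = 8.04

pH = 8.04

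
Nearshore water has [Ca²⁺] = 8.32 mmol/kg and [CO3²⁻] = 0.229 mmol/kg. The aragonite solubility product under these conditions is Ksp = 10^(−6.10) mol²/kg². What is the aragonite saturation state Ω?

Ω = 2.40

Ksp = 10^(−6.10) = 7.943×10^-7
Ω = [Ca²⁺][CO3²⁻]/Ksp = (8.32×10^-3)(0.229×10^-3) / 7.943×10^-7 = 2.40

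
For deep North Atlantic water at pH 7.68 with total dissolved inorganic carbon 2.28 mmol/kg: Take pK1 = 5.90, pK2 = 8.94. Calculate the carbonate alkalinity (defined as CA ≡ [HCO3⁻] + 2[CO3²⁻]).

CA = 2.36 mmol/kg

CA = [HCO3⁻] + 2[CO3²⁻] = (α₁ + 2α₂)·DIC
At pH 7.68: [H⁺]/K1 = 10^-1.78 = 0.016596, K2/[H⁺] = 10^-1.26 = 0.054954
α₁ = 1/(1 + 0.016596 + 0.054954) = 1/1.0715 = 0.9332; α₂ = α₁·K2/[H⁺] = 0.05128
α₁ + 2α₂ = 1.0358
CA = 1.0358 × 2.28 = 2.36 mmol/kg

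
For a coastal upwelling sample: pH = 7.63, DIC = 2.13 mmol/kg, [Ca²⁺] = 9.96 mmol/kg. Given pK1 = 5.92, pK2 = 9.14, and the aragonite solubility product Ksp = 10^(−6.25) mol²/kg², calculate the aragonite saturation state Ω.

α₂ = 1 / (1 + [H⁺]/K2 + [H⁺]²/(K1K2)) = 1 / (1 + 10^+1.51 + 10^-0.20)
   = 1 / (1 + 32.359 + 0.63096) = 1/33.990 = 0.02942
[CO3²⁻] = α₂ × DIC = 0.02942 × 2.13 = 0.06266 mmol/kg
Ksp = 10^(−6.25) = 5.623×10^-7
Ω = [Ca²⁺][CO3²⁻]/Ksp = (9.96×10^-3)(6.266×10^-5) / 5.623×10^-7 = 1.11

Ω = 1.11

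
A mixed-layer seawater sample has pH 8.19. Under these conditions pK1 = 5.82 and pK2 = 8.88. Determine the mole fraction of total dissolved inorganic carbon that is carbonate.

α₂ = 0.169

α₂ = 1 / (1 + [H⁺]/K2 + [H⁺]²/(K1K2)) = 1 / (1 + 10^+0.69 + 10^-1.68)
   = 1 / (1 + 4.8978 + 0.020893) = 1/5.9187 = 0.1690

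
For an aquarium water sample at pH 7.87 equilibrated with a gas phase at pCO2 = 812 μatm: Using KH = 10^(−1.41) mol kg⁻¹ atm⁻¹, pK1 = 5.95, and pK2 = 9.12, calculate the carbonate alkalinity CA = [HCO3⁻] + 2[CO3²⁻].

CA = 2.92 mmol/kg

[CO2*] = KH · pCO2 = 10^(−1.41) × 812×10^-6 = 3.159×10^-5 mol/kg
α₀ = 1/(1 + K1/[H⁺] + K1K2/[H⁺]²) = 1/(1 + 10^+1.92 + 10^+0.67) = 0.01125
DIC = [CO2*]/α₀ = 3.159×10^-5 / 0.01125 = 2.807 mmol/kg
CA = (α₁ + 2α₂)·DIC = (0.9361 + 2×0.05264) × 2.807 = 2.92 mmol/kg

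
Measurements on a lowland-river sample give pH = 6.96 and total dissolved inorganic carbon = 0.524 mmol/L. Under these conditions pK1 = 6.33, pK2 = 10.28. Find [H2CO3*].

[CO2*] = 0.0995 mmol/L

α₀ = 1 / (1 + K1/[H⁺] + K1K2/[H⁺]²) = 1 / (1 + 10^+0.63 + 10^-2.69)
   = 1 / (1 + 4.2658 + 0.0020417) = 1/5.2678 = 0.1898
[CO2*] = α₀ × DIC = 0.1898 × 0.524 = 0.0995 mmol/L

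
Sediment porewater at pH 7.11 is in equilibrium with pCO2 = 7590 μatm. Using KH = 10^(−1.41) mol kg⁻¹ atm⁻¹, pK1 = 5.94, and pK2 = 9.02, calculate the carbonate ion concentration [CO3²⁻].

[CO2*] = KH · pCO2 = 10^(−1.41) × 7590×10^-6 = 2.953×10^-4 mol/kg
α₀ = 1/(1 + K1/[H⁺] + K1K2/[H⁺]²) = 1/(1 + 10^+1.17 + 10^-0.74) = 0.06261
DIC = [CO2*]/α₀ = 2.953×10^-4 / 0.06261 = 4.717 mmol/kg
[CO3²⁻] = α₂·DIC; α₂ = 0.01139, so [CO3²⁻] = 0.01139 × 4.717 = 0.0537 mmol/kg

[CO3²⁻] = 0.0537 mmol/kg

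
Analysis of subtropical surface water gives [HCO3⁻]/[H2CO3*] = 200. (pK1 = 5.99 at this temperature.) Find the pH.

From K1 = [H⁺][HCO3⁻]/[H2CO3*]:  pH = pK1 + log₁₀([HCO3⁻]/[H2CO3*])
log₁₀(200) = +2.301
pH = 5.99 + (+2.301) = 8.29

pH = 8.29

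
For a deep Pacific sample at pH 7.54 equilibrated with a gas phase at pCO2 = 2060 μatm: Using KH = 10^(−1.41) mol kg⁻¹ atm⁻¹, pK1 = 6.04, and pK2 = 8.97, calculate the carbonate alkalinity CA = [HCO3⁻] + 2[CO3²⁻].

[CO2*] = KH · pCO2 = 10^(−1.41) × 2060×10^-6 = 8.014×10^-5 mol/kg
α₀ = 1/(1 + K1/[H⁺] + K1K2/[H⁺]²) = 1/(1 + 10^+1.50 + 10^+0.07) = 0.02959
DIC = [CO2*]/α₀ = 8.014×10^-5 / 0.02959 = 2.709 mmol/kg
CA = (α₁ + 2α₂)·DIC = (0.9356 + 2×0.03476) × 2.709 = 2.72 mmol/kg

CA = 2.72 mmol/kg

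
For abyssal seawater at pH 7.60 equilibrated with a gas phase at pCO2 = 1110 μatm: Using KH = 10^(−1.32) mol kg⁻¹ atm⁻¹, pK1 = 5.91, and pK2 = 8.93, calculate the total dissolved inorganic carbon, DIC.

[CO2*] = KH · pCO2 = 10^(−1.32) × 1110×10^-6 = 5.313×10^-5 mol/kg
α₀ = 1/(1 + K1/[H⁺] + K1K2/[H⁺]²) = 1/(1 + 10^+1.69 + 10^+0.36) = 0.01913
DIC = [CO2*]/α₀ = 5.313×10^-5 / 0.01913 = 2.78 mmol/kg

DIC = 2.78 mmol/kg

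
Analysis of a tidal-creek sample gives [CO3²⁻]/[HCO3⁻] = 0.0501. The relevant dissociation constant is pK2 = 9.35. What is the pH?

pH = 8.05

From K2 = [H⁺][CO3²⁻]/[HCO3⁻]:  pH = pK2 + log₁₀([CO3²⁻]/[HCO3⁻])
log₁₀(0.0501) = -1.300
pH = 9.35 + (-1.300) = 8.05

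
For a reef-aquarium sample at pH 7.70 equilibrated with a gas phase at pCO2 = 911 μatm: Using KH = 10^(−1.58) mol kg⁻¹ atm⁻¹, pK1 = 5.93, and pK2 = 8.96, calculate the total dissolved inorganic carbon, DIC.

DIC = 1.51 mmol/kg

[CO2*] = KH · pCO2 = 10^(−1.58) × 911×10^-6 = 2.396×10^-5 mol/kg
α₀ = 1/(1 + K1/[H⁺] + K1K2/[H⁺]²) = 1/(1 + 10^+1.77 + 10^+0.51) = 0.01584
DIC = [CO2*]/α₀ = 2.396×10^-5 / 0.01584 = 1.51 mmol/kg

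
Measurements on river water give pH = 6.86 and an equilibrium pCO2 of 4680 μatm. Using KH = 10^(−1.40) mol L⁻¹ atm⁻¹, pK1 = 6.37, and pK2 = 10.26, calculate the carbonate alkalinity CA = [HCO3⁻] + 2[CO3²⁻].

CA = 0.576 mmol/L

[CO2*] = KH · pCO2 = 10^(−1.40) × 4680×10^-6 = 1.863×10^-4 mol/L
α₀ = 1/(1 + K1/[H⁺] + K1K2/[H⁺]²) = 1/(1 + 10^+0.49 + 10^-2.91) = 0.2444
DIC = [CO2*]/α₀ = 1.863×10^-4 / 0.2444 = 0.7623 mmol/L
CA = (α₁ + 2α₂)·DIC = (0.7553 + 2×0.0003007) × 0.7623 = 0.576 mmol/L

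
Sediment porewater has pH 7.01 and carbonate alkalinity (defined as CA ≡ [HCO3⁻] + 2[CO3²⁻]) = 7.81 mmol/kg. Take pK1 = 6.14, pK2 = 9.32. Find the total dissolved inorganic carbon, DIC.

DIC = 8.82 mmol/kg

CA = [HCO3⁻] + 2[CO3²⁻] = (α₁ + 2α₂)·DIC
At pH 7.01: [H⁺]/K1 = 10^-0.87 = 0.13490, K2/[H⁺] = 10^-2.31 = 0.0048978
α₁ = 1/(1 + 0.13490 + 0.0048978) = 1/1.1398 = 0.8774; α₂ = α₁·K2/[H⁺] = 0.004297
α₁ + 2α₂ = 0.8859
DIC = CA / (α₁ + 2α₂) = 7.81 / 0.8859 = 8.82 mmol/kg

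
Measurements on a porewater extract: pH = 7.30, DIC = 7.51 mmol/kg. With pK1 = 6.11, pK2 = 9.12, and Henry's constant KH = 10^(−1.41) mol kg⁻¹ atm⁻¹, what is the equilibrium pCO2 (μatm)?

pCO2 = 1.15×10^4 μatm

α₀ = 1 / (1 + K1/[H⁺] + K1K2/[H⁺]²) = 1 / (1 + 10^+1.19 + 10^-0.63)
   = 1 / (1 + 15.488 + 0.23442) = 1/16.723 = 0.05980
[CO2*] = α₀ × DIC = 0.05980 × 7.51 = 0.4491 mmol/kg
pCO2 = [CO2*]/KH = 4.491×10^-4 / 3.890×10^-2 = 1.15×10^4 μatm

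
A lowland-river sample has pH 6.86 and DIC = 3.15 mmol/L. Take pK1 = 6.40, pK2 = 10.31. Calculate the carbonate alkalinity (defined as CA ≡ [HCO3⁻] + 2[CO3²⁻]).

CA = [HCO3⁻] + 2[CO3²⁻] = (α₁ + 2α₂)·DIC
At pH 6.86: [H⁺]/K1 = 10^-0.46 = 0.34674, K2/[H⁺] = 10^-3.45 = 0.00035481
α₁ = 1/(1 + 0.34674 + 0.00035481) = 1/1.3471 = 0.7423; α₂ = α₁·K2/[H⁺] = 0.0002634
α₁ + 2α₂ = 0.7429
CA = 0.7429 × 3.15 = 2.34 mmol/L

CA = 2.34 mmol/L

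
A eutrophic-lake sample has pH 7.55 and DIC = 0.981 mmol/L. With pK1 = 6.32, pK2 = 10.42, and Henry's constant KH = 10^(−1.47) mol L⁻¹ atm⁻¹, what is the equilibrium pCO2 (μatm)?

pCO2 = 1610 μatm

α₀ = 1 / (1 + K1/[H⁺] + K1K2/[H⁺]²) = 1 / (1 + 10^+1.23 + 10^-1.64)
   = 1 / (1 + 16.982 + 0.022909) = 1/18.005 = 0.05554
[CO2*] = α₀ × DIC = 0.05554 × 0.981 = 0.05448 mmol/L
pCO2 = [CO2*]/KH = 5.448×10^-5 / 3.388×10^-2 = 1610 μatm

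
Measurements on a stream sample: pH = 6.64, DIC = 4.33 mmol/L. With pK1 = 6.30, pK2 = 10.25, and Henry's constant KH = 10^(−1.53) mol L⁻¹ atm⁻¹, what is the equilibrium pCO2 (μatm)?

pCO2 = 4.60×10^4 μatm

α₀ = 1 / (1 + K1/[H⁺] + K1K2/[H⁺]²) = 1 / (1 + 10^+0.34 + 10^-3.27)
   = 1 / (1 + 2.1878 + 0.00053703) = 1/3.1883 = 0.3136
[CO2*] = α₀ × DIC = 0.3136 × 4.33 = 1.358 mmol/L
pCO2 = [CO2*]/KH = 1.358×10^-3 / 2.951×10^-2 = 4.60×10^4 μatm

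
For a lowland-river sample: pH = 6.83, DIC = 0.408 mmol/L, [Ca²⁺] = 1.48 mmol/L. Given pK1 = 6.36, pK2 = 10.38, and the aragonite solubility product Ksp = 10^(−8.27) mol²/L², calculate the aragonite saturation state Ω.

Ω = 0.0237

α₂ = 1 / (1 + [H⁺]/K2 + [H⁺]²/(K1K2)) = 1 / (1 + 10^+3.55 + 10^+3.08)
   = 1 / (1 + 3548.1 + 1202.3) = 1/4751.4 = 0.0002105
[CO3²⁻] = α₂ × DIC = 0.0002105 × 0.408 = 8.587×10^-5 mmol/L = 0.08587 μmol/L
Ksp = 10^(−8.27) = 5.370×10^-9
Ω = [Ca²⁺][CO3²⁻]/Ksp = (1.48×10^-3)(8.587×10^-8) / 5.370×10^-9 = 0.0237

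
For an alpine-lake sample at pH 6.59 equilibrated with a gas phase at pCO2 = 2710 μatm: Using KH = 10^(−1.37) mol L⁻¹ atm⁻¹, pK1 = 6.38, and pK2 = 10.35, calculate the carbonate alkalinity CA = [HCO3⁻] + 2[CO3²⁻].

CA = 0.188 mmol/L

[CO2*] = KH · pCO2 = 10^(−1.37) × 2710×10^-6 = 1.156×10^-4 mol/L
α₀ = 1/(1 + K1/[H⁺] + K1K2/[H⁺]²) = 1/(1 + 10^+0.21 + 10^-3.55) = 0.3814
DIC = [CO2*]/α₀ = 1.156×10^-4 / 0.3814 = 0.3031 mmol/L
CA = (α₁ + 2α₂)·DIC = (0.6185 + 2×0.0001075) × 0.3031 = 0.188 mmol/L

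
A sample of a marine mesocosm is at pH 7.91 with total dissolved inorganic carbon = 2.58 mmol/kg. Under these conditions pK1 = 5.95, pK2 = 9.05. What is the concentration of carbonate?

[CO3²⁻] = 0.173 mmol/kg

α₂ = 1 / (1 + [H⁺]/K2 + [H⁺]²/(K1K2)) = 1 / (1 + 10^+1.14 + 10^-0.82)
   = 1 / (1 + 13.804 + 0.15136) = 1/14.955 = 0.06687
[CO3²⁻] = α₂ × DIC = 0.06687 × 2.58 = 0.173 mmol/kg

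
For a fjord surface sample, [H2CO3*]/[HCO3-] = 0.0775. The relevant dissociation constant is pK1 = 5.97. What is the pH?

From K1 = [H⁺][HCO3-]/[H2CO3*]:  pH = pK1 − log₁₀([H2CO3*]/[HCO3-])
log₁₀(0.0775) = -1.111
pH = 5.97 − (-1.111) = 7.08

pH = 7.08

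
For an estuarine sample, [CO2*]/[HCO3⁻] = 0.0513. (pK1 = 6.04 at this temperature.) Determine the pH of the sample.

From K1 = [H⁺][HCO3⁻]/[CO2*]:  pH = pK1 − log₁₀([CO2*]/[HCO3⁻])
log₁₀(0.0513) = -1.290
pH = 6.04 − (-1.290) = 7.33

pH = 7.33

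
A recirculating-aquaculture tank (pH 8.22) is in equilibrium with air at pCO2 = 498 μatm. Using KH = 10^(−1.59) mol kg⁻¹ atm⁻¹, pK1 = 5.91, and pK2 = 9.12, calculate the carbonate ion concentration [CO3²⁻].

[CO3²⁻] = 0.329 mmol/kg

[CO2*] = KH · pCO2 = 10^(−1.59) × 498×10^-6 = 1.280×10^-5 mol/kg
α₀ = 1/(1 + K1/[H⁺] + K1K2/[H⁺]²) = 1/(1 + 10^+2.31 + 10^+1.41) = 0.004331
DIC = [CO2*]/α₀ = 1.280×10^-5 / 0.004331 = 2.955 mmol/kg
[CO3²⁻] = α₂·DIC; α₂ = 0.1113, so [CO3²⁻] = 0.1113 × 2.955 = 0.329 mmol/kg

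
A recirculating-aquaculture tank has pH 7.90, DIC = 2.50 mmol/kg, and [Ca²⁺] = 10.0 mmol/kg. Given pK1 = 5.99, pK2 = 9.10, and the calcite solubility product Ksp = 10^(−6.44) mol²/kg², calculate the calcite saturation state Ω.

α₂ = 1 / (1 + [H⁺]/K2 + [H⁺]²/(K1K2)) = 1 / (1 + 10^+1.20 + 10^-0.71)
   = 1 / (1 + 15.849 + 0.19498) = 1/17.044 = 0.05867
[CO3²⁻] = α₂ × DIC = 0.05867 × 2.50 = 0.1467 mmol/kg
Ksp = 10^(−6.44) = 3.631×10^-7
Ω = [Ca²⁺][CO3²⁻]/Ksp = (10.0×10^-3)(1.467×10^-4) / 3.631×10^-7 = 4.04

Ω = 4.04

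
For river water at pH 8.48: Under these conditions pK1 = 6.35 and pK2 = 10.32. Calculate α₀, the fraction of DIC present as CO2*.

α₀ = 0.00725

α₀ = 1 / (1 + K1/[H⁺] + K1K2/[H⁺]²) = 1 / (1 + 10^+2.13 + 10^+0.29)
   = 1 / (1 + 134.90 + 1.9498) = 1/137.85 = 0.007254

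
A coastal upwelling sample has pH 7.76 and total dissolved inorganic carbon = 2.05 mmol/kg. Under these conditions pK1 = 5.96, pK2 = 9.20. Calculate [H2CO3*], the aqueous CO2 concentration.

[CO2*] = 0.0309 mmol/kg

α₀ = 1 / (1 + K1/[H⁺] + K1K2/[H⁺]²) = 1 / (1 + 10^+1.80 + 10^+0.36)
   = 1 / (1 + 63.096 + 2.2909) = 1/66.387 = 0.01506
[CO2*] = α₀ × DIC = 0.01506 × 2.05 = 0.0309 mmol/kg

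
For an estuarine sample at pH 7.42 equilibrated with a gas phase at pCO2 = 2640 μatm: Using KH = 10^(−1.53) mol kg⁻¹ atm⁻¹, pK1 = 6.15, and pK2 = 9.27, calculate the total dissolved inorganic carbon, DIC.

DIC = 1.55 mmol/kg

[CO2*] = KH · pCO2 = 10^(−1.53) × 2640×10^-6 = 7.791×10^-5 mol/kg
α₀ = 1/(1 + K1/[H⁺] + K1K2/[H⁺]²) = 1/(1 + 10^+1.27 + 10^-0.58) = 0.05029
DIC = [CO2*]/α₀ = 7.791×10^-5 / 0.05029 = 1.55 mmol/kg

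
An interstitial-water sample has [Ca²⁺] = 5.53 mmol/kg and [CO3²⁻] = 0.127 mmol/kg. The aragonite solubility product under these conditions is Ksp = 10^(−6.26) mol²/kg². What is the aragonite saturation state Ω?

Ω = 1.28

Ksp = 10^(−6.26) = 5.495×10^-7
Ω = [Ca²⁺][CO3²⁻]/Ksp = (5.53×10^-3)(0.127×10^-3) / 5.495×10^-7 = 1.28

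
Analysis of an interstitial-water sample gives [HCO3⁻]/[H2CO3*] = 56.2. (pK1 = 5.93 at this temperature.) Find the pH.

pH = 7.68

From K1 = [H⁺][HCO3⁻]/[H2CO3*]:  pH = pK1 + log₁₀([HCO3⁻]/[H2CO3*])
log₁₀(56.2) = +1.750
pH = 5.93 + (+1.750) = 7.68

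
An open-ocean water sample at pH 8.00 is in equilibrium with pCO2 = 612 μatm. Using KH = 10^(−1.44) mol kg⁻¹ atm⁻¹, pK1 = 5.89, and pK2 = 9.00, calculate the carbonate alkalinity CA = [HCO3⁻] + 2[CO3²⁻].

[CO2*] = KH · pCO2 = 10^(−1.44) × 612×10^-6 = 2.222×10^-5 mol/kg
α₀ = 1/(1 + K1/[H⁺] + K1K2/[H⁺]²) = 1/(1 + 10^+2.11 + 10^+1.11) = 0.007007
DIC = [CO2*]/α₀ = 2.222×10^-5 / 0.007007 = 3.171 mmol/kg
CA = (α₁ + 2α₂)·DIC = (0.9027 + 2×0.09027) × 3.171 = 3.44 mmol/kg

CA = 3.44 mmol/kg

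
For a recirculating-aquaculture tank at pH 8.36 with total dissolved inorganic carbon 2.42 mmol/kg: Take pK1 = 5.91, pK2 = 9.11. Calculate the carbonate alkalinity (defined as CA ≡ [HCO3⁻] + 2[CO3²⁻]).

CA = [HCO3⁻] + 2[CO3²⁻] = (α₁ + 2α₂)·DIC
At pH 8.36: [H⁺]/K1 = 10^-2.45 = 0.0035481, K2/[H⁺] = 10^-0.75 = 0.17783
α₁ = 1/(1 + 0.0035481 + 0.17783) = 1/1.1814 = 0.8465; α₂ = α₁·K2/[H⁺] = 0.1505
α₁ + 2α₂ = 1.1475
CA = 1.1475 × 2.42 = 2.78 mmol/kg

CA = 2.78 mmol/kg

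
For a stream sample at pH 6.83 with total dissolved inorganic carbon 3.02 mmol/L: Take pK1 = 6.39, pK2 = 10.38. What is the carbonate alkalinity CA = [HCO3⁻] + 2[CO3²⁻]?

CA = [HCO3⁻] + 2[CO3²⁻] = (α₁ + 2α₂)·DIC
At pH 6.83: [H⁺]/K1 = 10^-0.44 = 0.36308, K2/[H⁺] = 10^-3.55 = 0.00028184
α₁ = 1/(1 + 0.36308 + 0.00028184) = 1/1.3634 = 0.7335; α₂ = α₁·K2/[H⁺] = 0.0002067
α₁ + 2α₂ = 0.7339
CA = 0.7339 × 3.02 = 2.22 mmol/L

CA = 2.22 mmol/L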